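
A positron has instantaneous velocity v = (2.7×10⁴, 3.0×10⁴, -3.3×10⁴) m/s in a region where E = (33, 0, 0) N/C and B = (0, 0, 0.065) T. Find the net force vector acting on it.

v×B = (1950, -1760, 0) N/C.
E + v×B = (1980, -1760, 0) N/C.
F = q(E + v×B) = (1.602×10⁻¹⁹ C)·(1980, -1760, 0) = (3.18×10⁻¹⁶, -2.81×10⁻¹⁶, 0) N.

F ≈ (3.18×10⁻¹⁶, -2.81×10⁻¹⁶, 0) N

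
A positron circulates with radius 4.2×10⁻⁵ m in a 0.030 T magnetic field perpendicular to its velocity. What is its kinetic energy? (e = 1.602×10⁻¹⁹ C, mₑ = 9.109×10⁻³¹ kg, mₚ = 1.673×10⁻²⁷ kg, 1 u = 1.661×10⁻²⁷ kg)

v = |q|Br/m, then KE = ½mv² = (qBr)²/(2m).
v = (1.602×10⁻¹⁹)(0.030)(4.2×10⁻⁵)/9.109×10⁻³¹ ≈ 2.216×10⁵ m/s.
KE = ½(9.109×10⁻³¹)(2.216×10⁵)² ≈ 2.2×10⁻²⁰ J = 0.14 eV.

KE ≈ 0.14 eV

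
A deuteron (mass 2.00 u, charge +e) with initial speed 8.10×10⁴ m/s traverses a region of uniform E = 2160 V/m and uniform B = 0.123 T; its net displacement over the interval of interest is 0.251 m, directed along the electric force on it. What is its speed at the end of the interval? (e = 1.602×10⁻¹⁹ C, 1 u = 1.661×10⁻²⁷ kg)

B does no work; ΔKE = |q|E d.
½mv_f² = ½mv₀² + |q|Ed = ½(3.322×10⁻²⁷)(8.10×10⁴)² + (1.602×10⁻¹⁹)(2160)(0.251) ≈ 1.090×10⁻¹⁷ J + 8.685×10⁻¹⁷ J ≈ 9.775×10⁻¹⁷ J.
v_f = √(2·9.775×10⁻¹⁷/3.322×10⁻²⁷) ≈ 2.43×10⁵ m/s.

v_f ≈ 2.43×10⁵ m/s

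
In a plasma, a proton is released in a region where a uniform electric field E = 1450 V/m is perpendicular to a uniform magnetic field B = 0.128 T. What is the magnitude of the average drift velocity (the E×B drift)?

v_d ≈ 1.13×10⁴ m/s

The steady drift has the magnetic force balancing the electric force, so v_d = E/B.
v_d = 1450/0.128 = 1.13×10⁴ m/s.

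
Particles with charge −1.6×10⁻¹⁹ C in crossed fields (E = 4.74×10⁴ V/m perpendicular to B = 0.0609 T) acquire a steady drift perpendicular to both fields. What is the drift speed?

The E×B drift speed is v_d = E/B.
v_d = 4.74×10⁴/0.0609 = 7.78×10⁵ m/s.

v_d ≈ 7.78×10⁵ m/s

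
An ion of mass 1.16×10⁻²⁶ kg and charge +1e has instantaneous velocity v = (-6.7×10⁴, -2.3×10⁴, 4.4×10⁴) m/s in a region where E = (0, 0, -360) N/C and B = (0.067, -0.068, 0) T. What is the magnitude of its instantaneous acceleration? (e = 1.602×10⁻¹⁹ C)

v×B = (2990, 2950, 6100) N/C.
E + v×B = (2990, 2950, 5740) N/C.
F = q(E + v×B) = (1.602×10⁻¹⁹ C)·(2990, 2950, 5740) = (4.79×10⁻¹⁶, 4.72×10⁻¹⁶, 9.19×10⁻¹⁶) N.
|a| = |F|/m = 1.139×10⁻¹⁵/1.16×10⁻²⁶ ≈ 9.82×10¹⁰ m/s².

|a| ≈ 9.82×10¹⁰ m/s²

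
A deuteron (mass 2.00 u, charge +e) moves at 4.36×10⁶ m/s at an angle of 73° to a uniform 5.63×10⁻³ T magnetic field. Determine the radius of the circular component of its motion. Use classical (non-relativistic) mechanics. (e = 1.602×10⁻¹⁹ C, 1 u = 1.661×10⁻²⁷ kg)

r ≈ 15.4 m

v⊥ = v sinθ = 4.36×10⁶·sin73° ≈ 4.169×10⁶ m/s.
r = m v⊥/(|q|B) = (3.322×10⁻²⁷)(4.169×10⁶)/((1.602×10⁻¹⁹)(5.63×10⁻³)) ≈ 15.4 m.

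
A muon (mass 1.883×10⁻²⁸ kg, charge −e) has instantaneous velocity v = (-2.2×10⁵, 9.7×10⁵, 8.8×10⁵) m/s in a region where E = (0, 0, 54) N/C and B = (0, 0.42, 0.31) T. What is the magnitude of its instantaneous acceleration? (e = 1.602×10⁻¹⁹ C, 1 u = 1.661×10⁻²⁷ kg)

|a| ≈ 1.14×10¹⁴ m/s²

v×B = (-6.89×10⁴, 6.82×10⁴, -9.24×10⁴) N/C.
E + v×B = (-6.89×10⁴, 6.82×10⁴, -9.23×10⁴) N/C.
F = q(E + v×B) = (−1.602×10⁻¹⁹ C)·(-6.89×10⁴, 6.82×10⁴, -9.23×10⁴) = (1.10×10⁻¹⁴, -1.09×10⁻¹⁴, 1.48×10⁻¹⁴) N.
|a| = |F|/m = 2.145×10⁻¹⁴/1.883×10⁻²⁸ ≈ 1.14×10¹⁴ m/s².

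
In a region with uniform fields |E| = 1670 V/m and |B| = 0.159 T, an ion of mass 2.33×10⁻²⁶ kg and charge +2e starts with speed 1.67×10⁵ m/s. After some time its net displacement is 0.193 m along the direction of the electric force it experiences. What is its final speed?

B does no work; ΔKE = |q|E d.
½mv_f² = ½mv₀² + |q|Ed = ½(2.33×10⁻²⁶)(1.67×10⁵)² + (3.204×10⁻¹⁹)(1670)(0.193) ≈ 3.249×10⁻¹⁶ J + 1.033×10⁻¹⁶ J ≈ 4.282×10⁻¹⁶ J.
v_f = √(2·4.282×10⁻¹⁶/2.33×10⁻²⁶) ≈ 1.92×10⁵ m/s.

v_f ≈ 1.92×10⁵ m/s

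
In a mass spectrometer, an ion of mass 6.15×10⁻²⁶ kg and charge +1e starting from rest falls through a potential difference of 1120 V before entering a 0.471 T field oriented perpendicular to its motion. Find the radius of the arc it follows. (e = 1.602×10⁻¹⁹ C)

r ≈ 0.0623 m

Acceleration: |q|V = ½mv² ⇒ v = √(2|q|V/m) = √(2·1.602×10⁻¹⁹·1120/6.15×10⁻²⁶) ≈ 7.639×10⁴ m/s.
In the field: r = mv/(|q|B) = (6.15×10⁻²⁶)(7.639×10⁴)/((1.602×10⁻¹⁹)(0.471)) ≈ 0.0623 m.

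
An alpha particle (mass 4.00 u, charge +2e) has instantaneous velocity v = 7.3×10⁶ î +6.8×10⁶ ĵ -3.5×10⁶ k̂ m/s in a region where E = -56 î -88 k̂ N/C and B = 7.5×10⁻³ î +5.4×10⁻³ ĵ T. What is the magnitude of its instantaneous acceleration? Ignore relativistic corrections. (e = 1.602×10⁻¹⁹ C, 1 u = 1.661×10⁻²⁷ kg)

v×B = (1.89×10⁴, -2.62×10⁴, -1.16×10⁴) N/C.
E + v×B = (1.88×10⁴, -2.62×10⁴, -1.17×10⁴) N/C.
F = q(E + v×B) = (3.204×10⁻¹⁹ C)·(1.88×10⁴, -2.62×10⁴, -1.17×10⁴) = (6.04×10⁻¹⁵, -8.41×10⁻¹⁵, -3.74×10⁻¹⁵) N.
|a| = |F|/m = 1.101×10⁻¹⁴/6.644×10⁻²⁷ ≈ 1.66×10¹² m/s².

|a| ≈ 1.66×10¹² m/s²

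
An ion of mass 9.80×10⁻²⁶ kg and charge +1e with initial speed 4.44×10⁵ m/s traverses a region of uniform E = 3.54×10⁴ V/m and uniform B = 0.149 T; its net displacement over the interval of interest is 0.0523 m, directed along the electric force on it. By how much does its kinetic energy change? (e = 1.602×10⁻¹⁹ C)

The magnetic force is always ⟂ v and does no work; only the electric force changes KE.
ΔKE = F_E · d = |q|E d = (1.602×10⁻¹⁹)(3.54×10⁴)(0.0523) ≈ 2.97×10⁻¹⁶ J.

ΔKE ≈ 2.97×10⁻¹⁶ J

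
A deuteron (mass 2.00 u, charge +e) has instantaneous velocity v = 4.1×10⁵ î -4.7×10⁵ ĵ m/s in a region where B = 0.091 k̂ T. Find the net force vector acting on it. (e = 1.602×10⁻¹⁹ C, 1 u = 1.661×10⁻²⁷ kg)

v×B = (-4.28×10⁴, -3.73×10⁴, 0) N/C.
F = q v×B = (1.602×10⁻¹⁹ C)·(-4.28×10⁴, -3.73×10⁴, 0) = (-6.85×10⁻¹⁵, -5.98×10⁻¹⁵, 0) N.

F ≈ (-6.85×10⁻¹⁵, -5.98×10⁻¹⁵, 0) N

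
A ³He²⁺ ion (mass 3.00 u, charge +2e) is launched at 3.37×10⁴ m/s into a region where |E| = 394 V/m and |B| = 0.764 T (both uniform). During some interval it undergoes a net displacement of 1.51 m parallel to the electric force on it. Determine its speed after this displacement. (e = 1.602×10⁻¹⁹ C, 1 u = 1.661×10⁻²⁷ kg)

B does no work; ΔKE = |q|E d.
½mv_f² = ½mv₀² + |q|Ed = ½(4.983×10⁻²⁷)(3.37×10⁴)² + (3.204×10⁻¹⁹)(394)(1.51) ≈ 2.830×10⁻¹⁸ J + 1.906×10⁻¹⁶ J ≈ 1.934×10⁻¹⁶ J.
v_f = √(2·1.934×10⁻¹⁶/4.983×10⁻²⁷) ≈ 2.79×10⁵ m/s.

v_f ≈ 2.79×10⁵ m/s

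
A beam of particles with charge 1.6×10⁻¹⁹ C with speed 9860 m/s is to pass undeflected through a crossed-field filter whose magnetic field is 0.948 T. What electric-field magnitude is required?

For straight-line motion qE = qvB, so E = vB.
E = 9860 × 0.948 = 9350 V/m.

E = 9350 V/m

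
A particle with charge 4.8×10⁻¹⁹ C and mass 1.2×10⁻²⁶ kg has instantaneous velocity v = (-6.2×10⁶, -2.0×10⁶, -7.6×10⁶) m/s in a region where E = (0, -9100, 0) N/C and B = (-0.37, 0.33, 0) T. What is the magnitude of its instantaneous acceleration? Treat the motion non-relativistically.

v×B = (2.51×10⁶, 2.81×10⁶, -2.79×10⁶) N/C.
E + v×B = (2.51×10⁶, 2.80×10⁶, -2.79×10⁶) N/C.
F = q(E + v×B) = (4.8×10⁻¹⁹ C)·(2.51×10⁶, 2.80×10⁶, -2.79×10⁶) = (1.20×10⁻¹², 1.35×10⁻¹², -1.34×10⁻¹²) N.
|a| = |F|/m = 2.247×10⁻¹²/1.2×10⁻²⁶ ≈ 1.87×10¹⁴ m/s².

|a| ≈ 1.87×10¹⁴ m/s²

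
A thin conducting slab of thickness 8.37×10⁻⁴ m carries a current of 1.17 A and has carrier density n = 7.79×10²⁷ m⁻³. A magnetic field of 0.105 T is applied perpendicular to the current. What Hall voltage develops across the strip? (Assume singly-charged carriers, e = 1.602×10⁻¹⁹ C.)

V_H = IB/(n e t).
V_H = (1.17)(0.105)/((7.79×10²⁷)(1.602×10⁻¹⁹)(8.37×10⁻⁴)) ≈ 1.18×10⁻⁷ V.

V_H ≈ 1.18×10⁻⁷ V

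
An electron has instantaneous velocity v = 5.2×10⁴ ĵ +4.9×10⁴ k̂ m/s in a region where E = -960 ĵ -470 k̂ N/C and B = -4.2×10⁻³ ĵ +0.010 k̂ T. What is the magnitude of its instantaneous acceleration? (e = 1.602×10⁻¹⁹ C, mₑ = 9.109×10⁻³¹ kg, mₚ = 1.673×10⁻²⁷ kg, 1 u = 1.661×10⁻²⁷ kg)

|a| ≈ 2.27×10¹⁴ m/s²

v×B = (726, 0, 0) N/C.
E + v×B = (726, -960, -470) N/C.
F = q(E + v×B) = (−1.602×10⁻¹⁹ C)·(726, -960, -470) = (-1.16×10⁻¹⁶, 1.54×10⁻¹⁶, 7.53×10⁻¹⁷) N.
|a| = |F|/m = 2.070×10⁻¹⁶/9.109×10⁻³¹ ≈ 2.27×10¹⁴ m/s².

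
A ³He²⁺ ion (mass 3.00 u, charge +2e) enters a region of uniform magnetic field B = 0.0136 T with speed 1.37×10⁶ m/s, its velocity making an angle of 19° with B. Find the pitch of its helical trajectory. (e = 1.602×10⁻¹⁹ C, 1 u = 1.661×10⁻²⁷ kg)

v∥ = v cosθ = 1.37×10⁶·cos19° ≈ 1.295×10⁶ m/s.
T = 2πm/(|q|B) = 2π(4.983×10⁻²⁷)/((3.204×10⁻¹⁹)(0.0136)) ≈ 7.185×10⁻⁶ s.
pitch = v∥ T = (1.295×10⁶)(7.185×10⁻⁶) ≈ 9.31 m.

p ≈ 9.31 m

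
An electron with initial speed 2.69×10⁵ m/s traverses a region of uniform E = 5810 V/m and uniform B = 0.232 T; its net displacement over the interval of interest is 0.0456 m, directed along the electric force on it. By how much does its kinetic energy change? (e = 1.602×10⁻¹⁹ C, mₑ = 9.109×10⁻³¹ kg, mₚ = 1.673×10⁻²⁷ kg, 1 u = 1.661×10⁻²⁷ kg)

The magnetic force is always ⟂ v and does no work; only the electric force changes KE.
ΔKE = F_E · d = |q|E d = (1.602×10⁻¹⁹)(5810)(0.0456) ≈ 4.24×10⁻¹⁷ J.

ΔKE ≈ 4.24×10⁻¹⁷ J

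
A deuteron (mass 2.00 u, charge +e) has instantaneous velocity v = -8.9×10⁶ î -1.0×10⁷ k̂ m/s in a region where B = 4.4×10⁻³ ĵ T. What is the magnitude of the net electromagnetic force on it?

|F| ≈ 9.44×10⁻¹⁵ N

v×B = (4.40×10⁴, 0, -3.92×10⁴) N/C.
F = q v×B = (1.602×10⁻¹⁹ C)·(4.40×10⁴, 0, -3.92×10⁴) = (7.05×10⁻¹⁵, 0, -6.27×10⁻¹⁵) N.
|F| = 9.44×10⁻¹⁵ N.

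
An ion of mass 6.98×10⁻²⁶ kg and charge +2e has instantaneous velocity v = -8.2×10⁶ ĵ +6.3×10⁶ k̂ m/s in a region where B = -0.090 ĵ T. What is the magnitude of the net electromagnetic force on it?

v×B = (5.67×10⁵, 0, 0) N/C.
F = q v×B = (3.204×10⁻¹⁹ C)·(5.67×10⁵, 0, 0) = (1.82×10⁻¹³, 0, 0) N.
|F| = 1.82×10⁻¹³ N.

|F| ≈ 1.82×10⁻¹³ N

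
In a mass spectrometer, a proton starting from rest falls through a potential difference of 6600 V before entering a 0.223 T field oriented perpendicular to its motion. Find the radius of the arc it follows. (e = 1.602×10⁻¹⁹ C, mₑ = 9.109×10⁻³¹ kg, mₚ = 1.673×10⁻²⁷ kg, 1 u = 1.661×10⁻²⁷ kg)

r ≈ 0.0527 m

Acceleration: |q|V = ½mv² ⇒ v = √(2|q|V/m) = √(2·1.602×10⁻¹⁹·6600/1.673×10⁻²⁷) ≈ 1.124×10⁶ m/s.
In the field: r = mv/(|q|B) = (1.673×10⁻²⁷)(1.124×10⁶)/((1.602×10⁻¹⁹)(0.223)) ≈ 0.0527 m.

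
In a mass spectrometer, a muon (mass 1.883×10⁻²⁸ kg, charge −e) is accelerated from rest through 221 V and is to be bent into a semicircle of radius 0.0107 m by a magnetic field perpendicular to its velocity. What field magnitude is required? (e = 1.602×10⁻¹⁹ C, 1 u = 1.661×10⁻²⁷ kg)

v = √(2|q|V/m) = √(2·1.602×10⁻¹⁹·221/1.883×10⁻²⁸) ≈ 6.132×10⁵ m/s.
B = mv/(|q|r) = (1.883×10⁻²⁸)(6.132×10⁵)/((1.602×10⁻¹⁹)(0.0107)) ≈ 0.0674 T.

B ≈ 0.0674 T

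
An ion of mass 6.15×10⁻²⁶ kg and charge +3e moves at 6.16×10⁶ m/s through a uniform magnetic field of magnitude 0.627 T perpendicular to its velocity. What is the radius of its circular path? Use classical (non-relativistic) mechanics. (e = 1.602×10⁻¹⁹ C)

r ≈ 1.26 m

The magnetic force provides the centripetal force: |q|vB = mv²/r.
r = mv/(|q|B) = (6.15×10⁻²⁶)(6.16×10⁶)/((4.806×10⁻¹⁹)(0.627)) ≈ 1.26 m.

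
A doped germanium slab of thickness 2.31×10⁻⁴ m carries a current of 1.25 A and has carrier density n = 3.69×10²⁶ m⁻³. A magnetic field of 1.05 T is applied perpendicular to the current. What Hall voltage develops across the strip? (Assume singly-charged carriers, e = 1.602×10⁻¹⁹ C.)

V_H = IB/(n e t).
V_H = (1.25)(1.05)/((3.69×10²⁶)(1.602×10⁻¹⁹)(2.31×10⁻⁴)) ≈ 9.61×10⁻⁵ V.

V_H ≈ 9.61×10⁻⁵ V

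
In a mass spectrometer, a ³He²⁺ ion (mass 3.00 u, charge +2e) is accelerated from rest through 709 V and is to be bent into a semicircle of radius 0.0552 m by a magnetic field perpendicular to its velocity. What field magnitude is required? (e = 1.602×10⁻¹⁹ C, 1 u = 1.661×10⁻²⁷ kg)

B ≈ 0.0851 T

v = √(2|q|V/m) = √(2·3.204×10⁻¹⁹·709/4.983×10⁻²⁷) ≈ 3.020×10⁵ m/s.
B = mv/(|q|r) = (4.983×10⁻²⁷)(3.020×10⁵)/((3.204×10⁻¹⁹)(0.0552)) ≈ 0.0851 T.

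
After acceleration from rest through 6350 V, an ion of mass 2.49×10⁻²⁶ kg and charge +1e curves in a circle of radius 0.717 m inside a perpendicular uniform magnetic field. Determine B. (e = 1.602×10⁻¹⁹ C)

B ≈ 0.0620 T

v = √(2|q|V/m) = √(2·1.602×10⁻¹⁹·6350/2.49×10⁻²⁶) ≈ 2.858×10⁵ m/s.
B = mv/(|q|r) = (2.49×10⁻²⁶)(2.858×10⁵)/((1.602×10⁻¹⁹)(0.717)) ≈ 0.0620 T.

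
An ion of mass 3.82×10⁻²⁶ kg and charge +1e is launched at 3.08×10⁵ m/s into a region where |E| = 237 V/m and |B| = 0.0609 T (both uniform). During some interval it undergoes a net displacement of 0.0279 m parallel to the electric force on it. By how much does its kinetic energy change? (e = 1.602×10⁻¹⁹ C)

ΔKE ≈ 1.06×10⁻¹⁸ J

The magnetic force is always ⟂ v and does no work; only the electric force changes KE.
ΔKE = F_E · d = |q|E d = (1.602×10⁻¹⁹)(237)(0.0279) ≈ 1.06×10⁻¹⁸ J.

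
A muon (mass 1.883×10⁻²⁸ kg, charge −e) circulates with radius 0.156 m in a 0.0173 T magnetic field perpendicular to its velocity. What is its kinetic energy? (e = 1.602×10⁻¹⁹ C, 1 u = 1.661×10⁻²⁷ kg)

v = |q|Br/m, then KE = ½mv² = (qBr)²/(2m).
v = (1.602×10⁻¹⁹)(0.0173)(0.156)/1.883×10⁻²⁸ ≈ 2.296×10⁶ m/s.
KE = ½(1.883×10⁻²⁸)(2.296×10⁶)² ≈ 4.96×10⁻¹⁶ J.

KE ≈ 4.96×10⁻¹⁶ J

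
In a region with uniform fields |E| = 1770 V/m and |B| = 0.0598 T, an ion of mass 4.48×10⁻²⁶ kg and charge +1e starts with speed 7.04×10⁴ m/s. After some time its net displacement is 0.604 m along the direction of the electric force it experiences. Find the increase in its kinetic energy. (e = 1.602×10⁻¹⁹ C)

ΔKE ≈ 1.71×10⁻¹⁶ J

The magnetic force is always ⟂ v and does no work; only the electric force changes KE.
ΔKE = F_E · d = |q|E d = (1.602×10⁻¹⁹)(1770)(0.604) ≈ 1.71×10⁻¹⁶ J.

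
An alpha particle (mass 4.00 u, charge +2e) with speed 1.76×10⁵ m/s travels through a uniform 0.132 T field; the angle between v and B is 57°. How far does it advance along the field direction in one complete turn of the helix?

p ≈ 0.0946 m

v∥ = v cosθ = 1.76×10⁵·cos57° ≈ 9.586×10⁴ m/s.
T = 2πm/(|q|B) = 2π(6.644×10⁻²⁷)/((3.204×10⁻¹⁹)(0.132)) ≈ 9.871×10⁻⁷ s.
pitch = v∥ T = (9.586×10⁴)(9.871×10⁻⁷) ≈ 0.0946 m.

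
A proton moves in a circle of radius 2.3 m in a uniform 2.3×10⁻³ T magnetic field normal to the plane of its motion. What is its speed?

From |q|vB = mv²/r, v = |q|Br/m.
v = (1.602×10⁻¹⁹)(2.3×10⁻³)(2.3)/1.673×10⁻²⁷ ≈ 5.1×10⁵ m/s.

v ≈ 5.1×10⁵ m/s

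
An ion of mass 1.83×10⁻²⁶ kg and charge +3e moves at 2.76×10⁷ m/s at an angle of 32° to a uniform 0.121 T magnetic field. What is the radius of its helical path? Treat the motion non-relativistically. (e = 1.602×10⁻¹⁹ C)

r ≈ 4.60 m

v⊥ = v sinθ = 2.76×10⁷·sin32° ≈ 1.463×10⁷ m/s.
r = m v⊥/(|q|B) = (1.83×10⁻²⁶)(1.463×10⁷)/((4.806×10⁻¹⁹)(0.121)) ≈ 4.60 m.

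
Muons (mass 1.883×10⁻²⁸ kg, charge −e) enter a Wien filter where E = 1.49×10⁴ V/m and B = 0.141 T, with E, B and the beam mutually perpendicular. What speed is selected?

Straight-line motion ⇒ electric and magnetic forces cancel, so E = vB.
v = E/B = 1.49×10⁴/0.141 = 1.06×10⁵ m/s.
The result is independent of the particle's charge and mass.

v = 1.06×10⁵ m/s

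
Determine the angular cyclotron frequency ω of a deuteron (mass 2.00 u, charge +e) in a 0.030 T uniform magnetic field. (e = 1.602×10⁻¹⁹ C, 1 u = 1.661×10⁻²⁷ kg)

ω = |q|B/m.
ω = (1.602×10⁻¹⁹)(0.030)/3.322×10⁻²⁷ ≈ 1.4×10⁶ rad/s.

ω ≈ 1.4×10⁶ rad/s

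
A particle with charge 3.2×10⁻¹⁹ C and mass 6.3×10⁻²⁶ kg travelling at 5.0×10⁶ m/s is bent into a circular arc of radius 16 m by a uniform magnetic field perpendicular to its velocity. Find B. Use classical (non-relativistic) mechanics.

From |q|vB = mv²/r, B = mv/(|q|r).
B = (6.3×10⁻²⁶)(5.0×10⁶)/((3.2×10⁻¹⁹)(16)) ≈ 0.062 T.

B ≈ 0.062 T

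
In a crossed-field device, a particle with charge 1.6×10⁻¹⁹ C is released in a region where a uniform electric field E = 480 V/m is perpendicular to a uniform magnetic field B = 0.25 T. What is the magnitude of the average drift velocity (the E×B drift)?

v_d ≈ 1900 m/s

The steady drift has the magnetic force balancing the electric force, so v_d = E/B.
v_d = 480/0.25 = 1900 m/s.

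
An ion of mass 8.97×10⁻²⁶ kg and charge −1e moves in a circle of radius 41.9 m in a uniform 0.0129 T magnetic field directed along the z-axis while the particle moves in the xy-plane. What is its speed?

v ≈ 9.65×10⁵ m/s

From |q|vB = mv²/r, v = |q|Br/m.
v = (1.602×10⁻¹⁹)(0.0129)(41.9)/8.97×10⁻²⁶ ≈ 9.65×10⁵ m/s.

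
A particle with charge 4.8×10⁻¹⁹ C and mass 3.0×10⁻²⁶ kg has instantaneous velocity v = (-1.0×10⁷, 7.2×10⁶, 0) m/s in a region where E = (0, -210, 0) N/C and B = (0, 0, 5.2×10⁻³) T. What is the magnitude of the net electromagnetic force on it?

|F| ≈ 3.07×10⁻¹⁴ N

v×B = (3.74×10⁴, 5.20×10⁴, 0) N/C.
E + v×B = (3.74×10⁴, 5.18×10⁴, 0) N/C.
F = q(E + v×B) = (4.8×10⁻¹⁹ C)·(3.74×10⁴, 5.18×10⁴, 0) = (1.80×10⁻¹⁴, 2.49×10⁻¹⁴, 0) N.
|F| = 3.07×10⁻¹⁴ N.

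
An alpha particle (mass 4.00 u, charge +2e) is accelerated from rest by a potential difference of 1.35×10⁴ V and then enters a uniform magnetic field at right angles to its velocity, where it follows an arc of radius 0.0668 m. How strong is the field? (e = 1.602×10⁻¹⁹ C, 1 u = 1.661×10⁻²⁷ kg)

B ≈ 0.354 T

v = √(2|q|V/m) = √(2·3.204×10⁻¹⁹·1.35×10⁴/6.644×10⁻²⁷) ≈ 1.141×10⁶ m/s.
B = mv/(|q|r) = (6.644×10⁻²⁷)(1.141×10⁶)/((3.204×10⁻¹⁹)(0.0668)) ≈ 0.354 T.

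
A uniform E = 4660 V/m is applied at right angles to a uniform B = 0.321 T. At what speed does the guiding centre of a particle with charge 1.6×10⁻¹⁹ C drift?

The steady drift has the magnetic force balancing the electric force, so v_d = E/B.
v_d = 4660/0.321 = 1.45×10⁴ m/s.

v_d ≈ 1.45×10⁴ m/s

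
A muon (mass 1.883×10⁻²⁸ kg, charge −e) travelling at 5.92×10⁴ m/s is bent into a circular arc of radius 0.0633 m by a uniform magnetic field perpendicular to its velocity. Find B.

From |q|vB = mv²/r, B = mv/(|q|r).
B = (1.883×10⁻²⁸)(5.92×10⁴)/((1.602×10⁻¹⁹)(0.0633)) ≈ 1.10×10⁻³ T.

B ≈ 1.10×10⁻³ T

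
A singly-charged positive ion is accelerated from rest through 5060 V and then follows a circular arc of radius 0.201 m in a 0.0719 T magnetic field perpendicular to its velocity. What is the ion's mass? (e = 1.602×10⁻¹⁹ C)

Combine |q|V = ½mv² and r = mv/(|q|B): eliminate v to get m = qB²r²/(2V).
m = (1.602×10⁻¹⁹)(0.0719)²(0.201)²/(2·5060) ≈ 3.31×10⁻²⁷ kg.

m ≈ 3.31×10⁻²⁷ kg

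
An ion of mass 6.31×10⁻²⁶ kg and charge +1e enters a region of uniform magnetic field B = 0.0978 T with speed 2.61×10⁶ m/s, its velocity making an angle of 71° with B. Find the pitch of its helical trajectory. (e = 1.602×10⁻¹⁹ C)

p ≈ 21.5 m

v∥ = v cosθ = 2.61×10⁶·cos71° ≈ 8.497×10⁵ m/s.
T = 2πm/(|q|B) = 2π(6.31×10⁻²⁶)/((1.602×10⁻¹⁹)(0.0978)) ≈ 2.531×10⁻⁵ s.
pitch = v∥ T = (8.497×10⁵)(2.531×10⁻⁵) ≈ 21.5 m.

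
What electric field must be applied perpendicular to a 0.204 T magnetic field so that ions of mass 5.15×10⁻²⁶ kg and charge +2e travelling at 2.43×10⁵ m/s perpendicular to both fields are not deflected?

For straight-line motion qE = qvB, so E = vB.
E = 2.43×10⁵ × 0.204 = 4.96×10⁴ V/m.

E = 4.96×10⁴ V/m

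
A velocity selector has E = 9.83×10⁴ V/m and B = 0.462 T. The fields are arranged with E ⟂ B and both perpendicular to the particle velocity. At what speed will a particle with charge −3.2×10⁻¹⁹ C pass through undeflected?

For undeflected motion the electric and magnetic forces balance: qE = qvB.
v = E/B = 9.83×10⁴/0.462 = 2.13×10⁵ m/s.

v = 2.13×10⁵ m/s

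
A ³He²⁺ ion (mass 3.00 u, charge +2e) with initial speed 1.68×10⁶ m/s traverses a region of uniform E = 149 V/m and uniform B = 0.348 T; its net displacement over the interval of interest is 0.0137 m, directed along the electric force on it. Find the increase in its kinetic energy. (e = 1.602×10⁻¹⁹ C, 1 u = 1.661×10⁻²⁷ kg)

The magnetic force is always ⟂ v and does no work; only the electric force changes KE.
ΔKE = F_E · d = |q|E d = (3.204×10⁻¹⁹)(149)(0.0137) ≈ 6.54×10⁻¹⁹ J.

ΔKE ≈ 6.54×10⁻¹⁹ J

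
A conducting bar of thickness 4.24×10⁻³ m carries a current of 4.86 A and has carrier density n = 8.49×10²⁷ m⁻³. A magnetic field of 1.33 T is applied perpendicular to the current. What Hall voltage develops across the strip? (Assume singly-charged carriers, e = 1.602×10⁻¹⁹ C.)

V_H = IB/(n e t).
V_H = (4.86)(1.33)/((8.49×10²⁷)(1.602×10⁻¹⁹)(4.24×10⁻³)) ≈ 1.12×10⁻⁶ V.

V_H ≈ 1.12×10⁻⁶ V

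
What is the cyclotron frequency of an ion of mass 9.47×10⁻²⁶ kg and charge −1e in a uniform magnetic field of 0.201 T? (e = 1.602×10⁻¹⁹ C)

f ≈ 5.41×10⁴ Hz

f = |q|B/(2πm).
f = (1.602×10⁻¹⁹)(0.201)/(2π·9.47×10⁻²⁶) ≈ 5.41×10⁴ Hz.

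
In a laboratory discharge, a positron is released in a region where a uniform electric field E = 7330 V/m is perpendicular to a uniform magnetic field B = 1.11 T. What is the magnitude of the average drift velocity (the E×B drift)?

The E×B drift speed is v_d = E/B.
v_d = 7330/1.11 = 6600 m/s.

v_d ≈ 6600 m/s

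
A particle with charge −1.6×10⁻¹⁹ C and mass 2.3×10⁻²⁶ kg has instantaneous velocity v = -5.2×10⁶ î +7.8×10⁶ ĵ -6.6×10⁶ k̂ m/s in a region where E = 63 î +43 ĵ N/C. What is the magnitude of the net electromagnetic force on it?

|F| ≈ 1.22×10⁻¹⁷ N

Only an electric field acts, so F = qE = (−1.6×10⁻¹⁹ C)·(63.0, 43.0, 0) = (-1.01×10⁻¹⁷, -6.88×10⁻¹⁸, 0) N.
|F| = 1.22×10⁻¹⁷ N.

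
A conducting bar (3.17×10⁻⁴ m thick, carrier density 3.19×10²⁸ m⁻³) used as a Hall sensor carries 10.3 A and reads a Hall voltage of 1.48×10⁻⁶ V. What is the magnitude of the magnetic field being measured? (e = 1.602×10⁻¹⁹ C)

From V_H = IB/(n e t), B = V_H n e t / I.
B = (1.48×10⁻⁶)(3.19×10²⁸)(1.602×10⁻¹⁹)(3.17×10⁻⁴)/10.3 ≈ 0.233 T.

B ≈ 0.233 T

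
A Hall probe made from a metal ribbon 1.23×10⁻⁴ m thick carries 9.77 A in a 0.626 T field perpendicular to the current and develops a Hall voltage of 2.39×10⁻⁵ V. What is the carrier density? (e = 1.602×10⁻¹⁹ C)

n ≈ 1.30×10²⁸ m⁻³

From V_H = IB/(n e t), n = IB/(V_H e t).
n = (9.77)(0.626)/((2.39×10⁻⁵)(1.602×10⁻¹⁹)(1.23×10⁻⁴)) ≈ 1.30×10²⁸ m⁻³.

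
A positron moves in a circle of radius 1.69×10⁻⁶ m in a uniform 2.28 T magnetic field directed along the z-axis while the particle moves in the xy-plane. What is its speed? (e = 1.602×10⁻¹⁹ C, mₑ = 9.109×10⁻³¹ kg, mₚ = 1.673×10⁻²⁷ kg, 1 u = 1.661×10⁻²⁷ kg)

From |q|vB = mv²/r, v = |q|Br/m.
v = (1.602×10⁻¹⁹)(2.28)(1.69×10⁻⁶)/9.109×10⁻³¹ ≈ 6.78×10⁵ m/s.

v ≈ 6.78×10⁵ m/s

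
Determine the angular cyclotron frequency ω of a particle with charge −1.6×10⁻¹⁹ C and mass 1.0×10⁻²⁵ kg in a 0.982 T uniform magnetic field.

ω ≈ 1.57×10⁶ rad/s

ω = |q|B/m.
ω = (1.6×10⁻¹⁹)(0.982)/1.0×10⁻²⁵ ≈ 1.57×10⁶ rad/s.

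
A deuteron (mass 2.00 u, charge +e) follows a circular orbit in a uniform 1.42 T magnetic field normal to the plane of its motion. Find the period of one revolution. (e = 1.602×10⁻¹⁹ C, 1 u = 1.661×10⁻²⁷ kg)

T ≈ 9.18×10⁻⁸ s

The cyclotron period depends only on m, q, B: T = 2πm/(|q|B).
T = 2π(3.322×10⁻²⁷)/((1.602×10⁻¹⁹)(1.42)) ≈ 9.18×10⁻⁸ s.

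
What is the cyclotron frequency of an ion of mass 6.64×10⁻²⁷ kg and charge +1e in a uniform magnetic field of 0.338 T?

f = |q|B/(2πm).
f = (1.602×10⁻¹⁹)(0.338)/(2π·6.64×10⁻²⁷) ≈ 1.30×10⁶ Hz.

f ≈ 1.30×10⁶ Hz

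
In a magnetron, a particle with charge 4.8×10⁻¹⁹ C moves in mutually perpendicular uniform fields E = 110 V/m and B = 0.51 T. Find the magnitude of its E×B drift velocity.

v_d ≈ 220 m/s

The E×B drift speed is v_d = E/B.
v_d = 110/0.51 = 220 m/s.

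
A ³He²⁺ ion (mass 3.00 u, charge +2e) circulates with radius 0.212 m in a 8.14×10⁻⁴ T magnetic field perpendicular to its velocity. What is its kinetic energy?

v = |q|Br/m, then KE = ½mv² = (qBr)²/(2m).
v = (3.204×10⁻¹⁹)(8.14×10⁻⁴)(0.212)/4.983×10⁻²⁷ ≈ 1.110×10⁴ m/s.
KE = ½(4.983×10⁻²⁷)(1.110×10⁴)² ≈ 3.07×10⁻¹⁹ J.

KE ≈ 3.07×10⁻¹⁹ J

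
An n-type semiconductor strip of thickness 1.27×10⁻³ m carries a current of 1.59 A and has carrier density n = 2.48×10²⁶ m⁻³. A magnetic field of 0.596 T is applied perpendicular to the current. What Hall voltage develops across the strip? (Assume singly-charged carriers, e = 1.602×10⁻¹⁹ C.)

V_H ≈ 1.88×10⁻⁵ V

V_H = IB/(n e t).
V_H = (1.59)(0.596)/((2.48×10²⁶)(1.602×10⁻¹⁹)(1.27×10⁻³)) ≈ 1.88×10⁻⁵ V.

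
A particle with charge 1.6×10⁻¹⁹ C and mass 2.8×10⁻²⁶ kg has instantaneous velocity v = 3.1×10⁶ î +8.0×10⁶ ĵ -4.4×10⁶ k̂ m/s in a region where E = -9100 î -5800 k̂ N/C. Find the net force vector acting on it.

Only an electric field acts, so F = qE = (1.6×10⁻¹⁹ C)·(-9100, 0, -5800) = (-1.46×10⁻¹⁵, 0, -9.28×10⁻¹⁶) N.

F ≈ (-1.46×10⁻¹⁵, 0, -9.28×10⁻¹⁶) N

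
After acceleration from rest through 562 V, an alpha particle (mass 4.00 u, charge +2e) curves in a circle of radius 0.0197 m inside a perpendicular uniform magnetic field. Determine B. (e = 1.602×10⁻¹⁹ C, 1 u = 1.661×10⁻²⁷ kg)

v = √(2|q|V/m) = √(2·3.204×10⁻¹⁹·562/6.644×10⁻²⁷) ≈ 2.328×10⁵ m/s.
B = mv/(|q|r) = (6.644×10⁻²⁷)(2.328×10⁵)/((3.204×10⁻¹⁹)(0.0197)) ≈ 0.245 T.

B ≈ 0.245 T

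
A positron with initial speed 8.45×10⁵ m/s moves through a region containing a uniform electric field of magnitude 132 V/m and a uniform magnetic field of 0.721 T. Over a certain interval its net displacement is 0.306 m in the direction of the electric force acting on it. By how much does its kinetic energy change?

The magnetic force is always ⟂ v and does no work; only the electric force changes KE.
ΔKE = F_E · d = |q|E d = (1.602×10⁻¹⁹)(132)(0.306) ≈ 6.47×10⁻¹⁸ J.

ΔKE ≈ 6.47×10⁻¹⁸ J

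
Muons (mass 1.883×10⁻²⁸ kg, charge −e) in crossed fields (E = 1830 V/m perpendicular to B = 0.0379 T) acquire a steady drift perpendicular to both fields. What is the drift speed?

The steady drift has the magnetic force balancing the electric force, so v_d = E/B.
v_d = 1830/0.0379 = 4.83×10⁴ m/s.

v_d ≈ 4.83×10⁴ m/s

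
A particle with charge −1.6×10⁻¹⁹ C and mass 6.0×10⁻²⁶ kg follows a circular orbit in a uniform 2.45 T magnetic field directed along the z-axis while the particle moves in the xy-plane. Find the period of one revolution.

T ≈ 9.62×10⁻⁷ s

The cyclotron period depends only on m, q, B: T = 2πm/(|q|B).
T = 2π(6.0×10⁻²⁶)/((1.6×10⁻¹⁹)(2.45)) ≈ 9.62×10⁻⁷ s.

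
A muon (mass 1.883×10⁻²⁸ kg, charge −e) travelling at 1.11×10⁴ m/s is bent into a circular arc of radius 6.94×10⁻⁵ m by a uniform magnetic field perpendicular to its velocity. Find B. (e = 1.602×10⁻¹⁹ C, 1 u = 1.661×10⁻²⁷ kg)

From |q|vB = mv²/r, B = mv/(|q|r).
B = (1.883×10⁻²⁸)(1.11×10⁴)/((1.602×10⁻¹⁹)(6.94×10⁻⁵)) ≈ 0.188 T.

B ≈ 0.188 T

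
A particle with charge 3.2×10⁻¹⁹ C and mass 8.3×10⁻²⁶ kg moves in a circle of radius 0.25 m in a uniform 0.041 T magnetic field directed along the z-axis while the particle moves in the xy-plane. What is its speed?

From |q|vB = mv²/r, v = |q|Br/m.
v = (3.2×10⁻¹⁹)(0.041)(0.25)/8.3×10⁻²⁶ ≈ 4.0×10⁴ m/s.

v ≈ 4.0×10⁴ m/s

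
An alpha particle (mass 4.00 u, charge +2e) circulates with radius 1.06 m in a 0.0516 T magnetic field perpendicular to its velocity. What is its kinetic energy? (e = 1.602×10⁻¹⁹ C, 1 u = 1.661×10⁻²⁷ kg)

v = |q|Br/m, then KE = ½mv² = (qBr)²/(2m).
v = (3.204×10⁻¹⁹)(0.0516)(1.06)/6.644×10⁻²⁷ ≈ 2.638×10⁶ m/s.
KE = ½(6.644×10⁻²⁷)(2.638×10⁶)² ≈ 2.31×10⁻¹⁴ J = 1.44×10⁵ eV.

KE ≈ 1.44×10⁵ eV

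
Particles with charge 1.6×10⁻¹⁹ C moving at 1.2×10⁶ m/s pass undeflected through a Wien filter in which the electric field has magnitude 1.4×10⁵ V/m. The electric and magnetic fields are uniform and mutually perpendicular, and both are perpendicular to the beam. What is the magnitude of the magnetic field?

Balance of forces in the selector: qE = qvB ⇒ B = E/v.
B = 1.4×10⁵/1.2×10⁶ = 0.12 T.

B = 0.12 T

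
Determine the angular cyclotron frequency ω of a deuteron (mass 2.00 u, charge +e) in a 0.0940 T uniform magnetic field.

ω = |q|B/m.
ω = (1.602×10⁻¹⁹)(0.0940)/3.322×10⁻²⁷ ≈ 4.53×10⁶ rad/s.

ω ≈ 4.53×10⁶ rad/s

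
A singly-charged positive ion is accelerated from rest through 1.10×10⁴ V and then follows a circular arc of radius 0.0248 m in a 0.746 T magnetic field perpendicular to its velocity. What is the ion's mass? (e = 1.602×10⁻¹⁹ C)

m ≈ 2.49×10⁻²⁷ kg

Combine |q|V = ½mv² and r = mv/(|q|B): eliminate v to get m = qB²r²/(2V).
m = (1.602×10⁻¹⁹)(0.746)²(0.0248)²/(2·1.10×10⁴) ≈ 2.49×10⁻²⁷ kg.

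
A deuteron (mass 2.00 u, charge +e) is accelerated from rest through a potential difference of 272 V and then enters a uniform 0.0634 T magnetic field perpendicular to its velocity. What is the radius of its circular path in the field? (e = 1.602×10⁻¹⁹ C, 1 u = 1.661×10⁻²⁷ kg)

r ≈ 0.0530 m

Acceleration: |q|V = ½mv² ⇒ v = √(2|q|V/m) = √(2·1.602×10⁻¹⁹·272/3.322×10⁻²⁷) ≈ 1.620×10⁵ m/s.
In the field: r = mv/(|q|B) = (3.322×10⁻²⁷)(1.620×10⁵)/((1.602×10⁻¹⁹)(0.0634)) ≈ 0.0530 m.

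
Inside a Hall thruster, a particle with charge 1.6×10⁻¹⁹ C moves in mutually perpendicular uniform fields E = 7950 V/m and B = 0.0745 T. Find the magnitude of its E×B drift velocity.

The steady drift has the magnetic force balancing the electric force, so v_d = E/B.
v_d = 7950/0.0745 = 1.07×10⁵ m/s.

v_d ≈ 1.07×10⁵ m/s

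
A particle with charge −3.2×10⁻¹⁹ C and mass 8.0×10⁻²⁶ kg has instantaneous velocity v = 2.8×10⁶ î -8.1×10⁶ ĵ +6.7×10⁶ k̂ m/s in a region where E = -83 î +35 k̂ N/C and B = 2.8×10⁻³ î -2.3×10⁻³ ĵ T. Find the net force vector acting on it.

v×B = (1.54×10⁴, 1.88×10⁴, 1.62×10⁴) N/C.
E + v×B = (1.53×10⁴, 1.88×10⁴, 1.63×10⁴) N/C.
F = q(E + v×B) = (−3.2×10⁻¹⁹ C)·(1.53×10⁴, 1.88×10⁴, 1.63×10⁴) = (-4.90×10⁻¹⁵, -6.00×10⁻¹⁵, -5.21×10⁻¹⁵) N.

F ≈ (-4.90×10⁻¹⁵, -6.00×10⁻¹⁵, -5.21×10⁻¹⁵) N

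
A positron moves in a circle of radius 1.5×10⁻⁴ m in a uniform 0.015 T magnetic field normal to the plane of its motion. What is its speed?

From |q|vB = mv²/r, v = |q|Br/m.
v = (1.602×10⁻¹⁹)(0.015)(1.5×10⁻⁴)/9.109×10⁻³¹ ≈ 4.0×10⁵ m/s.

v ≈ 4.0×10⁵ m/s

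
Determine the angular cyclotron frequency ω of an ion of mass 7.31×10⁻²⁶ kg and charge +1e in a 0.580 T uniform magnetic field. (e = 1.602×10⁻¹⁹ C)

ω = |q|B/m.
ω = (1.602×10⁻¹⁹)(0.580)/7.31×10⁻²⁶ ≈ 1.27×10⁶ rad/s.

ω ≈ 1.27×10⁶ rad/s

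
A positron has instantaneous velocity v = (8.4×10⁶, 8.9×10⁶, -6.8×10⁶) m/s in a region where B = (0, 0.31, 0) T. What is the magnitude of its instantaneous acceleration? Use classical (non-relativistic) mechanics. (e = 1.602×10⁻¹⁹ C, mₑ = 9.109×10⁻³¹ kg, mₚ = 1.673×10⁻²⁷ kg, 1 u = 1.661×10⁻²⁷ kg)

v×B = (2.11×10⁶, 0, 2.60×10⁶) N/C.
F = q v×B = (1.602×10⁻¹⁹ C)·(2.11×10⁶, 0, 2.60×10⁶) = (3.38×10⁻¹³, 0, 4.17×10⁻¹³) N.
|a| = |F|/m = 5.367×10⁻¹³/9.109×10⁻³¹ ≈ 5.89×10¹⁷ m/s².

|a| ≈ 5.89×10¹⁷ m/s²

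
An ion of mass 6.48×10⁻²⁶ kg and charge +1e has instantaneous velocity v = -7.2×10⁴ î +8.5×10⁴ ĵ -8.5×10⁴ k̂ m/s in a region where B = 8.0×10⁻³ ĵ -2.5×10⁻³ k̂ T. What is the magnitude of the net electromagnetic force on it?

v×B = (468, -180, -576) N/C.
F = q v×B = (1.602×10⁻¹⁹ C)·(468, -180, -576) = (7.49×10⁻¹⁷, -2.88×10⁻¹⁷, -9.23×10⁻¹⁷) N.
|F| = 1.22×10⁻¹⁶ N.

|F| ≈ 1.22×10⁻¹⁶ N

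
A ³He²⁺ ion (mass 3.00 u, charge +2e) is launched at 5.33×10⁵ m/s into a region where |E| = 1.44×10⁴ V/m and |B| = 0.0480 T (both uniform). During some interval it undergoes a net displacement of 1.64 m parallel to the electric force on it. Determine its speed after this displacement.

B does no work; ΔKE = |q|E d.
½mv_f² = ½mv₀² + |q|Ed = ½(4.983×10⁻²⁷)(5.33×10⁵)² + (3.204×10⁻¹⁹)(1.44×10⁴)(1.64) ≈ 7.078×10⁻¹⁶ J + 7.567×10⁻¹⁵ J ≈ 8.274×10⁻¹⁵ J.
v_f = √(2·8.274×10⁻¹⁵/4.983×10⁻²⁷) ≈ 1.82×10⁶ m/s.

v_f ≈ 1.82×10⁶ m/s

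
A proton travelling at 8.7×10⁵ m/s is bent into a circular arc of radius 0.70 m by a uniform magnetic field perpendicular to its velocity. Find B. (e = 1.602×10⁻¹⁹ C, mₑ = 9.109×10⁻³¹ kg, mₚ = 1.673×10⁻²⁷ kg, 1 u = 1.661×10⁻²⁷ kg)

From |q|vB = mv²/r, B = mv/(|q|r).
B = (1.673×10⁻²⁷)(8.7×10⁵)/((1.602×10⁻¹⁹)(0.70)) ≈ 0.013 T.

B ≈ 0.013 T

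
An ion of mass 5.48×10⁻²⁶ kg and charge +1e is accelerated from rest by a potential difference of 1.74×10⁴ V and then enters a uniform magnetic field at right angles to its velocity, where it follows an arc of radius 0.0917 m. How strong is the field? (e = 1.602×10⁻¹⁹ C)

B ≈ 1.19 T

v = √(2|q|V/m) = √(2·1.602×10⁻¹⁹·1.74×10⁴/5.48×10⁻²⁶) ≈ 3.190×10⁵ m/s.
B = mv/(|q|r) = (5.48×10⁻²⁶)(3.190×10⁵)/((1.602×10⁻¹⁹)(0.0917)) ≈ 1.19 T.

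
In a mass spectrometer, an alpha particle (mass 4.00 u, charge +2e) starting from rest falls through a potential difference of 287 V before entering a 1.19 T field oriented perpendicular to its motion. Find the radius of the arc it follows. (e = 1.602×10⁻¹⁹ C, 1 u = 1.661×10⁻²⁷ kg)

r ≈ 2.90×10⁻³ m

Acceleration: |q|V = ½mv² ⇒ v = √(2|q|V/m) = √(2·3.204×10⁻¹⁹·287/6.644×10⁻²⁷) ≈ 1.664×10⁵ m/s.
In the field: r = mv/(|q|B) = (6.644×10⁻²⁷)(1.664×10⁵)/((3.204×10⁻¹⁹)(1.19)) ≈ 2.90×10⁻³ m.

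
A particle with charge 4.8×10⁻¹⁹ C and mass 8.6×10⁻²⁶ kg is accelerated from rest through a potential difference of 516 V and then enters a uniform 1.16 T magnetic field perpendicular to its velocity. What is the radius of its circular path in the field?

Acceleration: |q|V = ½mv² ⇒ v = √(2|q|V/m) = √(2·4.8×10⁻¹⁹·516/8.6×10⁻²⁶) ≈ 7.589×10⁴ m/s.
In the field: r = mv/(|q|B) = (8.6×10⁻²⁶)(7.589×10⁴)/((4.8×10⁻¹⁹)(1.16)) ≈ 0.0117 m.

r ≈ 0.0117 m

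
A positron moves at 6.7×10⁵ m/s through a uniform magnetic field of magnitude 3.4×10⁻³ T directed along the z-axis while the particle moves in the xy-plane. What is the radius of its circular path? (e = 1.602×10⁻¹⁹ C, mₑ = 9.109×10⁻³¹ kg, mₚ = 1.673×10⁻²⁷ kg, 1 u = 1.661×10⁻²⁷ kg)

r ≈ 1.1×10⁻³ m

The magnetic force provides the centripetal force: |q|vB = mv²/r.
r = mv/(|q|B) = (9.109×10⁻³¹)(6.7×10⁵)/((1.602×10⁻¹⁹)(3.4×10⁻³)) ≈ 1.1×10⁻³ m.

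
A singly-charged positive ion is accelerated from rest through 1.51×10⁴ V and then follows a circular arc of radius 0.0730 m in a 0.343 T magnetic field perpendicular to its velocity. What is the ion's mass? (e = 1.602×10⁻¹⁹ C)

Combine |q|V = ½mv² and r = mv/(|q|B): eliminate v to get m = qB²r²/(2V).
m = (1.602×10⁻¹⁹)(0.343)²(0.0730)²/(2·1.51×10⁴) ≈ 3.33×10⁻²⁷ kg.

m ≈ 3.33×10⁻²⁷ kg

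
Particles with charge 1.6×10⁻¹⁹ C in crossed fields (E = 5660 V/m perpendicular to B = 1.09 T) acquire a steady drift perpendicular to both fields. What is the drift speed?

v_d ≈ 5190 m/s

The E×B drift speed is v_d = E/B.
v_d = 5660/1.09 = 5190 m/s.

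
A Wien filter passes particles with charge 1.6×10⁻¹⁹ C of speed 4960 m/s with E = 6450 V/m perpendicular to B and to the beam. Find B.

B = 1.30 T

Balance of forces in the selector: qE = qvB ⇒ B = E/v.
B = 6450/4960 = 1.30 T.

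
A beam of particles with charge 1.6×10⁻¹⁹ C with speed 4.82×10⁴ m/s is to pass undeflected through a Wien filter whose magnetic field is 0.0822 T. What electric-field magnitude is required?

For straight-line motion qE = qvB, so E = vB.
E = 4.82×10⁴ × 0.0822 = 3960 V/m.

E = 3960 V/m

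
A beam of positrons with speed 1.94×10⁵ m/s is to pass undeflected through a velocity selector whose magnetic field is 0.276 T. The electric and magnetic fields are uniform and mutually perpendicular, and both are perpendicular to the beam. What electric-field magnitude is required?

E = 5.35×10⁴ V/m

For straight-line motion qE = qvB, so E = vB.
E = 1.94×10⁵ × 0.276 = 5.35×10⁴ V/m.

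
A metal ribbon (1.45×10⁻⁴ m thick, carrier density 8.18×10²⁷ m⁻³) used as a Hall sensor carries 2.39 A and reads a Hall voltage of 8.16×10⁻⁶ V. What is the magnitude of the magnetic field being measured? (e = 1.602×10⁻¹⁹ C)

B ≈ 0.649 T

From V_H = IB/(n e t), B = V_H n e t / I.
B = (8.16×10⁻⁶)(8.18×10²⁷)(1.602×10⁻¹⁹)(1.45×10⁻⁴)/2.39 ≈ 0.649 T.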